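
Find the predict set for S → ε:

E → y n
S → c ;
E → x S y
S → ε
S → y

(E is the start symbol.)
PREDICT(S → ε) = (FIRST(RHS) \ {ε}) ∪ (FOLLOW(S) if ε ∈ FIRST(RHS), i.e. RHS ⇒* ε)
The right-hand side is ε (FIRST(ε) = { ε }), so the predict set is FOLLOW(S) = { 'y' }
PREDICT(S → ε) = { 'y' }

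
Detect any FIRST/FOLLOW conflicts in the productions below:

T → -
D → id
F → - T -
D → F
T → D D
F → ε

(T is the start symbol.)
Yes. T → '-' with FOLLOW(T) on { '-' }; D → id with FOLLOW(D) on { 'id' }; F → '-' T '-' with FOLLOW(F) on { '-' }

A FIRST/FOLLOW conflict occurs when a non-terminal N has a nullable alternative N → β (β ⇒* ε) and another alternative N → α with FIRST(α) ∩ FOLLOW(N) ≠ ∅: on such a lookahead the parser cannot decide between expanding α and letting N vanish via β.

Nullable non-terminals: D, F, T.
FIRST sets used below: FIRST(F) = { '-', ε }, FIRST(D) = { '-', 'id', ε }

D: nullable alternative(s) D → F; FOLLOW(D) = { $, '-', 'id' }
  D → id: FIRST \ {ε} = { 'id' } — overlaps FOLLOW(D) on { 'id' }: CONFLICT
  D → F: FIRST \ {ε} = { '-' } — this is the only nullable alternative, skip

F: nullable alternative(s) F → ε; FOLLOW(F) = { $, '-', 'id' }
  F → - T -: FIRST \ {ε} = { '-' } — overlaps FOLLOW(F) on { '-' }: CONFLICT
  F → ε: FIRST \ {ε} = { } — this is the only nullable alternative, skip

T: nullable alternative(s) T → D D; FOLLOW(T) = { $, '-' }
  T → -: FIRST \ {ε} = { '-' } — overlaps FOLLOW(T) on { '-' }: CONFLICT
  T → D D: FIRST \ {ε} = { '-', 'id' } — this is the only nullable alternative, skip

So the grammar has 3 FIRST/FOLLOW conflicts (marked CONFLICT above).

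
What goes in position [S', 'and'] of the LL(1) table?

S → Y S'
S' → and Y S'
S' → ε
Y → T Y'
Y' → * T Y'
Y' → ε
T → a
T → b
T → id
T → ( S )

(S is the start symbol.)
S' → and Y S'

To find M[S', 'and'], we find productions for S' where 'and' is in the predict set (PREDICT(N → α) = (FIRST(α) \ {ε}) ∪ (FOLLOW(N) if α ⇒* ε)).

Relevant sets:
  FOLLOW(S') = { $, ')' }

S' → and Y S': PREDICT = { 'and' }
  'and' is in predict set, so this production goes in M[S', 'and']
S' → ε: PREDICT = { $, ')' }

M[S', 'and'] = S' → and Y S'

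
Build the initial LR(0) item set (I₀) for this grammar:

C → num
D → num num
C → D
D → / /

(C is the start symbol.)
{ [C → . D], [C → . num], [C' → . C], [D → . / /], [D → . num num] }

First, augment the grammar with C' → C
I₀ = CLOSURE({ [C' → . C] }):
  [C' → . C] has the dot before C: add [C → . num], [C → . D]
  [C → . D] has the dot before D: add [D → . num num], [D → . / /]
No further items can be added.

I₀ = { [C → . D], [C → . num], [C' → . C], [D → . / /], [D → . num num] }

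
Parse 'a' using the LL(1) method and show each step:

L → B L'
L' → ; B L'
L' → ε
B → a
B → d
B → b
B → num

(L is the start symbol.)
Stack is shown with the top on the left.

Stack   Input  Action
---------------------
L $     a $    output L → B L'
B L' $  a $    output B → a
a L' $  a $    match 'a'
L' $    $      output L' → ε
$       $      accept

The string is accepted.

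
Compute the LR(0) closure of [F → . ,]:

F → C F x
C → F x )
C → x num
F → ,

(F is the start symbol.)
To compute CLOSURE, for each item [A → α.Bβ] where B is a non-terminal, add [B → .γ] for all productions B → γ; repeat for the newly added items until nothing changes.

Start with: [F → . ,]
The dot precedes the terminal ',', so nothing is added.

CLOSURE = { [F → . ,] }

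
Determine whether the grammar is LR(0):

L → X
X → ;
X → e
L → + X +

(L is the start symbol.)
A grammar is LR(0) if no state in the canonical LR(0) collection has:
  - both a shift item (dot before a terminal) and a complete item (shift-reduce conflict), or
  - two or more complete items (reduce-reduce conflict; the accept item [L' → L .] counts as a complete item here).

Augment with L' → L and build the canonical LR(0) collection (I0 = CLOSURE({[L' → . L]}), then GOTO on every symbol after a dot until no new states appear). It has 8 states:
  I0: { [L → . + X +], [L → . X], [L' → . L], [X → . ;], [X → . e] }  — shift
  I1: { [L → + . X +], [X → . ;], [X → . e] }  — shift
  I2: { [X → ; .] }  — reduce
  I3: { [L' → L .] }  — accept
  I4: { [L → X .] }  — reduce
  I5: { [X → e .] }  — reduce
  I6: { [L → + X . +] }  — shift
  I7: { [L → + X + .] }  — reduce

Every state is either a pure shift/goto state or contains exactly one complete item and nothing to shift — no conflicts. The grammar is LR(0).

Answer: Yes, the grammar is LR(0)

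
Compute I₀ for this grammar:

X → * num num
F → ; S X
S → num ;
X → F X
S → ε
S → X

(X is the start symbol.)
{ [F → . ; S X], [X → . * num num], [X → . F X], [X' → . X] }

First, augment the grammar with X' → X
I₀ = CLOSURE({ [X' → . X] }):
  [X' → . X] has the dot before X: add [X → . * num num], [X → . F X]
  [X → . F X] has the dot before F: add [F → . ; S X]
No further items can be added.

I₀ = { [F → . ; S X], [X → . * num num], [X → . F X], [X' → . X] }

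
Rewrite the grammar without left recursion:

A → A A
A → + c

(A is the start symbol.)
A is directly left-recursive. The standard transformation for
  A → A α₁ | ... | A α_m | β₁ | ... | β_n
is
  A  → β₁ A' | ... | β_n A'
  A' → α₁ A' | ... | α_m A' | ε

A → + c becomes A → + c A'
A → A A becomes A' → A A'
Add A' → ε

Resulting grammar:
A → + c A'
A' → A A'
A' → ε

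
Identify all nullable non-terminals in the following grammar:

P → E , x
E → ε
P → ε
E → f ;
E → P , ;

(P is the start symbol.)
{ 'E', 'P' }

ε-productions: E → ε, P → ε
So E, P are immediately nullable.
Every non-terminal is now nullable.
Nullable = { 'E', 'P' }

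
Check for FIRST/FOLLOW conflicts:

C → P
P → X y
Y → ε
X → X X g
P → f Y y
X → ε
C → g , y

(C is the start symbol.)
Nullable non-terminals: X, Y.
FIRST sets used below: FIRST(X) = { 'g', ε }

X: nullable alternative(s) X → ε; FOLLOW(X) = { 'g', 'y' }
  X → X X g: FIRST \ {ε} = { 'g' } — overlaps FOLLOW(X) on { 'g' }: CONFLICT
  X → ε: FIRST \ {ε} = { } — this is the only nullable alternative, skip
Y has a nullable alternative but only one production, so nothing to check.

C, P have no nullable alternative, so no FIRST/FOLLOW check is needed there.

So the grammar has 1 FIRST/FOLLOW conflict (marked CONFLICT above).

Answer: Yes. X → X X g with FOLLOW(X) on { 'g' }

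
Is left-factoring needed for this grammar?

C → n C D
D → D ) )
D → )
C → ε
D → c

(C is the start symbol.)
Left-factoring is needed when two productions for the same non-terminal
share a common prefix on the right-hand side.

Productions for C:
  C → n C D
  C → ε
Productions for D:
  D → D ) )
  D → )
  D → c

No common prefixes found.

Answer: No, left-factoring is not needed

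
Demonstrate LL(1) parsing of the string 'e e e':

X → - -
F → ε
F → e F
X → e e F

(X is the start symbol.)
Stack is shown with the top on the left.

Stack    Input    Action
------------------------
X $      e e e $  output X → e e F
e e F $  e e e $  match 'e'
e F $    e e $    match 'e'
F $      e $      output F → e F
e F $    e $      match 'e'
F $      $        output F → ε
$        $        accept

The string is accepted.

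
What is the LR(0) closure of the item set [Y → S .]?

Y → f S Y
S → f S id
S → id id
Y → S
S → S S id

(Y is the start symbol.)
To compute CLOSURE, for each item [A → α.Bβ] where B is a non-terminal, add [B → .γ] for all productions B → γ; repeat for the newly added items until nothing changes.

Start with: [Y → S .]
The dot is at the end, so nothing is added.

CLOSURE = { [Y → S .] }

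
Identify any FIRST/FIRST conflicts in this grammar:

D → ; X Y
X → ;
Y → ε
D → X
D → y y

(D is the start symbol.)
Yes. D → ';' X Y / D → X on { ';' }

FIRST sets of the non-terminals at (or reachable through a nullable prefix from) the front of some alternative:
  FIRST(X) = { ';' }

Productions for D:
  D → ; X Y: FIRST = { ';' }
  D → X: FIRST = { ';' }
  D → y y: FIRST = { 'y' }
X, Y have only one production, so no FIRST/FIRST conflict is possible there.

Conflict for D: D → ; X Y and D → X
  Overlap: { ';' }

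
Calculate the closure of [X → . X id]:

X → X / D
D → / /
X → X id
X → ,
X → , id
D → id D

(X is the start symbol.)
{ [X → . , id], [X → . ,], [X → . X / D], [X → . X id] }

To compute CLOSURE, for each item [A → α.Bβ] where B is a non-terminal, add [B → .γ] for all productions B → γ; repeat for the newly added items until nothing changes.

Start with: [X → . X id]
  [X → . X id] has the dot before X: add [X → . X / D], [X → . ,], [X → . , id]
No further items can be added.

CLOSURE = { [X → . , id], [X → . ,], [X → . X / D], [X → . X id] }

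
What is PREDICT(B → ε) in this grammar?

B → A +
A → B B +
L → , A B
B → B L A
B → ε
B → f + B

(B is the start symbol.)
PREDICT(B → ε) = (FIRST(RHS) \ {ε}) ∪ (FOLLOW(B) if ε ∈ FIRST(RHS), i.e. RHS ⇒* ε)
The right-hand side is ε (FIRST(ε) = { ε }), so the predict set is FOLLOW(B) = { $, '+', ',', 'f' }
PREDICT(B → ε) = { $, '+', ',', 'f' }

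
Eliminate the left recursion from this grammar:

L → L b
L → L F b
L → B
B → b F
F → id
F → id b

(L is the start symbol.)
L → B L'
L' → b L'
L' → F b L'
L' → ε
B → b F
F → id
F → id b

L is directly left-recursive. The standard transformation for
  A → A α₁ | ... | A α_m | β₁ | ... | β_n
is
  A  → β₁ A' | ... | β_n A'
  A' → α₁ A' | ... | α_m A' | ε

L → B becomes L → B L'
L → L b becomes L' → b L'
L → L F b becomes L' → F b L'
Add L' → ε

Productions for other non-terminals are unchanged:
  B → b F
  F → id
  F → id b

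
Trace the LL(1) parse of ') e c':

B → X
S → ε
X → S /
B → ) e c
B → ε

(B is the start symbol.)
LL(1) parsing maintains a stack (initially the start symbol over $) and the input. At each step: if the stack top is a terminal, match it against the current input token; if it is a non-terminal N, replace it with the RHS of M[N, lookahead] (the unique production whose predict set contains the lookahead).

Stack is shown with the top on the left.

Stack    Input    Action
------------------------
B $      ) e c $  output B → ) e c
) e c $  ) e c $  match ')'
e c $    e c $    match 'e'
c $      c $      match 'c'
$        $        accept

The string is accepted.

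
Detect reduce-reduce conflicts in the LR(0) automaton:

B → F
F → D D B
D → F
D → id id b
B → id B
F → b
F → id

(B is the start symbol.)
Augment with B' → B and build the canonical LR(0) collection (I0 = CLOSURE({[B' → . B]}), then GOTO on every symbol after a dot until no new states appear). It has 15 states:
  I0: { [B → . F], [B → . id B], [B' → . B], [D → . F], [D → . id id b], [F → . D D B], [F → . b], [F → . id] }  — shift
  I1: { [B' → B .] }  — accept
  I2: { [D → . F], [D → . id id b], [F → . D D B], [F → . b], [F → . id], [F → D . D B] }  — shift
  I3: { [B → F .], [D → F .] }  — 2 reduces
  I4: { [F → b .] }  — reduce
  I5: { [B → . F], [B → . id B], [B → id . B], [D → . F], [D → . id id b], [D → id . id b], [F → . D D B], [F → . b], [F → . id], [F → id .] }  — shift, reduce
  I6: { [B → id B .] }  — reduce
  I7: { [B → . F], [B → . id B], [B → id . B], [D → . F], [D → . id id b], [D → id . id b], [D → id id . b], [F → . D D B], [F → . b], [F → . id], [F → id .] }  — shift, reduce
  I8: { [D → id id b .], [F → b .] }  — 2 reduces
  I9: { [B → . F], [B → . id B], [D → . F], [D → . id id b], [F → . D D B], [F → . b], [F → . id], [F → D . D B], [F → D D . B] }  — shift
  I10: { [D → F .] }  — reduce
  I11: { [D → id . id b], [F → id .] }  — shift, reduce
  I12: { [D → id id . b] }  — shift
  I13: { [D → id id b .] }  — reduce
  I14: { [F → D D B .] }  — reduce

I3 contains complete items [B → F .], [D → F .] — reduce-reduce conflict.
I8 contains complete items [D → id id b .], [F → b .] — reduce-reduce conflict.

Answer: Yes — I3: [B → F .] vs [D → F .]; I8: [D → id id b .] vs [F → b .]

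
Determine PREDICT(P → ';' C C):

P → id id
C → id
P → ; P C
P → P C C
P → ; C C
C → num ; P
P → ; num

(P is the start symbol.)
PREDICT(P → ';' C C) = (FIRST(RHS) \ {ε}) ∪ (FOLLOW(P) if ε ∈ FIRST(RHS), i.e. RHS ⇒* ε)
FIRST(';' C C) = { ';' }
ε ∉ FIRST(';' C C), so FOLLOW(P) is not added.
PREDICT(P → ';' C C) = { ';' }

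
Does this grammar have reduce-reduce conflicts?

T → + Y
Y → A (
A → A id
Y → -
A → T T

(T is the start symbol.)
A reduce-reduce conflict occurs when an LR(0) state has two complete items [A → α .] and [B → β .] — both call for a reduction, and with no lookahead the parser cannot choose between them.

Augment with T' → T and build the canonical LR(0) collection (I0 = CLOSURE({[T' → . T]}), then GOTO on every symbol after a dot until no new states appear). It has 10 states:
  I0: { [T → . + Y], [T' → . T] }  — shift
  I1: { [A → . A id], [A → . T T], [T → + . Y], [T → . + Y], [Y → . -], [Y → . A (] }  — shift
  I2: { [T' → T .] }  — accept
  I3: { [Y → - .] }  — reduce
  I4: { [A → A . id], [Y → A . (] }  — shift
  I5: { [A → T . T], [T → . + Y] }  — shift
  I6: { [T → + Y .] }  — reduce
  I7: { [A → T T .] }  — reduce
  I8: { [Y → A ( .] }  — reduce
  I9: { [A → A id .] }  — reduce

No state contains more than one complete item.

Answer: No reduce-reduce conflicts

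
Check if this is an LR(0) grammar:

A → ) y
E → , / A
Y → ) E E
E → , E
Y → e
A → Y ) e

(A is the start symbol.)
Augment with A' → A and build the canonical LR(0) collection (I0 = CLOSURE({[A' → . A]}), then GOTO on every symbol after a dot until no new states appear). It has 14 states:
  I0: { [A → . ) y], [A → . Y ) e], [A' → . A], [Y → . ) E E], [Y → . e] }  — shift
  I1: { [A → ) . y], [E → . , / A], [E → . , E], [Y → ) . E E] }  — shift
  I2: { [A' → A .] }  — accept
  I3: { [A → Y . ) e] }  — shift
  I4: { [Y → e .] }  — reduce
  I5: { [A → Y ) . e] }  — shift
  I6: { [A → Y ) e .] }  — reduce
  I7: { [E → , . / A], [E → , . E], [E → . , / A], [E → . , E] }  — shift
  I8: { [E → . , / A], [E → . , E], [Y → ) E . E] }  — shift
  I9: { [A → ) y .] }  — reduce
  I10: { [Y → ) E E .] }  — reduce
  I11: { [A → . ) y], [A → . Y ) e], [E → , / . A], [Y → . ) E E], [Y → . e] }  — shift
  I12: { [E → , E .] }  — reduce
  I13: { [E → , / A .] }  — reduce

Every state is either a pure shift/goto state or contains exactly one complete item and nothing to shift — no conflicts. The grammar is LR(0).

Answer: Yes, the grammar is LR(0)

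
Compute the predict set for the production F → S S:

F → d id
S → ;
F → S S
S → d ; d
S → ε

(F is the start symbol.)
{ $, ';', 'd' }

PREDICT(F → S S) = (FIRST(RHS) \ {ε}) ∪ (FOLLOW(F) if ε ∈ FIRST(RHS), i.e. RHS ⇒* ε)
FIRST(S) = { ';', 'd', ε }
FIRST(S S) = { ';', 'd', ε }
ε ∈ FIRST(S S) (the right-hand side is nullable), so add FOLLOW(F) = { $ }
PREDICT(F → S S) = { $, ';', 'd' }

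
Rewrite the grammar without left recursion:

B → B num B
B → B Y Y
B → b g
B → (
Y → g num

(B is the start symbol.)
B is directly left-recursive. The standard transformation for
  A → A α₁ | ... | A α_m | β₁ | ... | β_n
is
  A  → β₁ A' | ... | β_n A'
  A' → α₁ A' | ... | α_m A' | ε

B → b g becomes B → b g B'
B → ( becomes B → ( B'
B → B num B becomes B' → num B B'
B → B Y Y becomes B' → Y Y B'
Add B' → ε

Productions for other non-terminals are unchanged:
  Y → g num

Resulting grammar:
B → b g B'
B → ( B'
B' → num B B'
B' → Y Y B'
B' → ε
Y → g num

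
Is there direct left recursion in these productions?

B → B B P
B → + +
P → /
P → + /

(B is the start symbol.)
Yes, B is left-recursive

Direct left recursion occurs when N → N α for some non-terminal N (the right-hand side begins with the left-hand side itself).

B → B B P: LEFT RECURSIVE (starts with B)
B → + +: starts with '+'
P → /: starts with '/'
P → + /: starts with '+'

The grammar has direct left recursion on: B.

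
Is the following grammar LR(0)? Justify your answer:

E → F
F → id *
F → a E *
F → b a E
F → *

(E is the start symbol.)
Yes, the grammar is LR(0)

A grammar is LR(0) if no state in the canonical LR(0) collection has:
  - both a shift item (dot before a terminal) and a complete item (shift-reduce conflict), or
  - two or more complete items (reduce-reduce conflict; the accept item [E' → E .] counts as a complete item here).

Augment with E' → E and build the canonical LR(0) collection (I0 = CLOSURE({[E' → . E]}), then GOTO on every symbol after a dot until no new states appear). It has 12 states:
  I0: { [E → . F], [E' → . E], [F → . *], [F → . a E *], [F → . b a E], [F → . id *] }  — shift
  I1: { [F → * .] }  — reduce
  I2: { [E' → E .] }  — accept
  I3: { [E → F .] }  — reduce
  I4: { [E → . F], [F → . *], [F → . a E *], [F → . b a E], [F → . id *], [F → a . E *] }  — shift
  I5: { [F → b . a E] }  — shift
  I6: { [F → id . *] }  — shift
  I7: { [F → id * .] }  — reduce
  I8: { [E → . F], [F → . *], [F → . a E *], [F → . b a E], [F → . id *], [F → b a . E] }  — shift
  I9: { [F → b a E .] }  — reduce
  I10: { [F → a E . *] }  — shift
  I11: { [F → a E * .] }  — reduce

Every state is either a pure shift/goto state or contains exactly one complete item and nothing to shift — no conflicts. The grammar is LR(0).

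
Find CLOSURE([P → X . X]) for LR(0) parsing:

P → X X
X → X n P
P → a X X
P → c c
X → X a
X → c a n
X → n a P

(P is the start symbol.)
To compute CLOSURE, for each item [A → α.Bβ] where B is a non-terminal, add [B → .γ] for all productions B → γ; repeat for the newly added items until nothing changes.

Start with: [P → X . X]
  [P → X . X] has the dot before X: add [X → . X n P], [X → . X a], [X → . c a n], [X → . n a P]
No further items can be added.

CLOSURE = { [P → X . X], [X → . X a], [X → . X n P], [X → . c a n], [X → . n a P] }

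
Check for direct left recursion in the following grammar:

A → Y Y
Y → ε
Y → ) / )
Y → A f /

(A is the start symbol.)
Direct left recursion occurs when N → N α for some non-terminal N (the right-hand side begins with the left-hand side itself).

A → Y Y: starts with Y
Y → ε: starts with ε
Y → ) / ): starts with ')'
Y → A f /: starts with A

No direct left recursion found.

Answer: No direct left recursion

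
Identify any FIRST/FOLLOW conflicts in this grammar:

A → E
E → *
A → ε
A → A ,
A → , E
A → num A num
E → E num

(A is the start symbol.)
A FIRST/FOLLOW conflict occurs when a non-terminal N has a nullable alternative N → β (β ⇒* ε) and another alternative N → α with FIRST(α) ∩ FOLLOW(N) ≠ ∅: on such a lookahead the parser cannot decide between expanding α and letting N vanish via β.

Nullable non-terminals: A.
FIRST sets used below: FIRST(E) = { '*' }, FIRST(A) = { '*', ',', 'num', ε }

A: nullable alternative(s) A → ε; FOLLOW(A) = { $, ',', 'num' }
  A → E: FIRST \ {ε} = { '*' } — disjoint from FOLLOW(A)
  A → ε: FIRST \ {ε} = { } — this is the only nullable alternative, skip
  A → A ,: FIRST \ {ε} = { '*', ',', 'num' } — overlaps FOLLOW(A) on { ',', 'num' }: CONFLICT
  A → , E: FIRST \ {ε} = { ',' } — overlaps FOLLOW(A) on { ',' }: CONFLICT
  A → num A num: FIRST \ {ε} = { 'num' } — overlaps FOLLOW(A) on { 'num' }: CONFLICT

E has no nullable alternative, so no FIRST/FOLLOW check is needed there.

So the grammar has 3 FIRST/FOLLOW conflicts (marked CONFLICT above).

Answer: Yes. A → A ',' with FOLLOW(A) on { ',', 'num' }; A → ',' E with FOLLOW(A) on { ',' }; A → num A num with FOLLOW(A) on { 'num' }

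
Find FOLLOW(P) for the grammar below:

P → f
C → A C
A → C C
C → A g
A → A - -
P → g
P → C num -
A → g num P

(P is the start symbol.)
To compute FOLLOW(P), find every occurrence of P on a right-hand side N → α P β: add FIRST(β) \ {ε}, and if β is empty or nullable also add FOLLOW(N). Iterate to a fixed point.

P is the start symbol, so $ ∈ FOLLOW(P).
In A → g num P: P is at the end, add FOLLOW(A)

The FOLLOW sets referred to above (computed the same way, to a fixed point):
  FOLLOW(A) = { '-', 'g' }

Taking the union: FOLLOW(P) = { $, '-', 'g' }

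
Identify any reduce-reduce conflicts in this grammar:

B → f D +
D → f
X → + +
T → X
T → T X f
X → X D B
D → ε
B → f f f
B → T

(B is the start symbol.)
Yes — I4: [D → .] vs [T → X .]; I14: [D → f .] vs [T → T X f .]

A reduce-reduce conflict occurs when an LR(0) state has two complete items [A → α .] and [B → β .] — both call for a reduction, and with no lookahead the parser cannot choose between them.

Augment with B' → B and build the canonical LR(0) collection (I0 = CLOSURE({[B' → . B]}), then GOTO on every symbol after a dot until no new states appear). It has 16 states:
  I0: { [B → . T], [B → . f D +], [B → . f f f], [B' → . B], [T → . T X f], [T → . X], [X → . + +], [X → . X D B] }  — shift
  I1: { [X → + . +] }  — shift
  I2: { [B' → B .] }  — accept
  I3: { [B → T .], [T → T . X f], [X → . + +], [X → . X D B] }  — shift, reduce
  I4: { [D → . f], [D → .], [T → X .], [X → X . D B] }  — shift, 2 reduces
  I5: { [B → f . D +], [B → f . f f], [D → . f], [D → .] }  — shift, reduce
  I6: { [B → f D . +] }  — shift
  I7: { [B → f f . f], [D → f .] }  — shift, reduce
  I8: { [B → f f f .] }  — reduce
  I9: { [B → f D + .] }  — reduce
  I10: { [B → . T], [B → . f D +], [B → . f f f], [T → . T X f], [T → . X], [X → . + +], [X → . X D B], [X → X D . B] }  — shift
  I11: { [D → f .] }  — reduce
  I12: { [X → X D B .] }  — reduce
  I13: { [D → . f], [D → .], [T → T X . f], [X → X . D B] }  — shift, reduce
  I14: { [D → f .], [T → T X f .] }  — 2 reduces
  I15: { [X → + + .] }  — reduce

I4 contains complete items [D → .], [T → X .] — reduce-reduce conflict.
I14 contains complete items [D → f .], [T → T X f .] — reduce-reduce conflict.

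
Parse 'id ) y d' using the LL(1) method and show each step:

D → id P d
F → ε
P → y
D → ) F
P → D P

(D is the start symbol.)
Stack is shown with the top on the left.

Stack      Input       Action
-----------------------------
D $        id ) y d $  output D → id P d
id P d $   id ) y d $  match 'id'
P d $      ) y d $     output P → D P
D P d $    ) y d $     output D → ) F
) F P d $  ) y d $     match ')'
F P d $    y d $       output F → ε
P d $      y d $       output P → y
y d $      y d $       match 'y'
d $        d $         match 'd'
$          $           accept

The string is accepted.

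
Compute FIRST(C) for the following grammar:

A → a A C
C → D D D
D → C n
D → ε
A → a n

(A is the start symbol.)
To compute FIRST(C), examine every production with C on the left-hand side, reading each right-hand side left to right until a non-nullable symbol is reached.

FIRST sets of the other non-terminals involved (by the same procedure, iterated to a fixed point):
  FIRST(D) = { 'n', ε }

From C → D D D:
  - D is a non-terminal: add FIRST(D) \ {ε} = { 'n' }
    D is nullable, so continue to the next symbol
  - D is a non-terminal: add FIRST(D) \ {ε} = { 'n' }
    D is nullable, so continue to the next symbol
  - D is a non-terminal: add FIRST(D) \ {ε} = { 'n' }
    D is nullable and nothing follows, so the whole right-hand side can vanish: ε ∈ FIRST(C)

Collecting: FIRST(C) = { 'n', ε }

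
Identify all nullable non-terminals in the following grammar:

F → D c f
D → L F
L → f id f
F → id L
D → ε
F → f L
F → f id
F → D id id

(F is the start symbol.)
ε-productions: D → ε
So D is immediately nullable.
No further non-terminal can be added: every production for the remaining non-terminals contains a terminal or a non-nullable non-terminal.
Nullable = { 'D' }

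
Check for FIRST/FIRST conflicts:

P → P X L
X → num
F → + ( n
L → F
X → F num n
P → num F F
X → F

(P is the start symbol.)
A FIRST/FIRST conflict occurs when two productions N → α and N → β for the same non-terminal have FIRST(α) ∩ FIRST(β) ≠ ∅ (with ε ∈ FIRST of a nullable right-hand side, so two nullable alternatives also conflict).

FIRST sets of the non-terminals at (or reachable through a nullable prefix from) the front of some alternative:
  FIRST(P) = { 'num' }
  FIRST(F) = { '+' }

Productions for P:
  P → P X L: FIRST = { 'num' }
  P → num F F: FIRST = { 'num' }
Productions for X:
  X → num: FIRST = { 'num' }
  X → F num n: FIRST = { '+' }
  X → F: FIRST = { '+' }
F, L have only one production, so no FIRST/FIRST conflict is possible there.

Conflict for P: P → P X L and P → num F F
  Overlap: { 'num' }
Conflict for X: X → F num n and X → F
  Overlap: { '+' }

Answer: Yes. P → P X L / P → num F F on { 'num' }; X → F num n / X → F on { '+' }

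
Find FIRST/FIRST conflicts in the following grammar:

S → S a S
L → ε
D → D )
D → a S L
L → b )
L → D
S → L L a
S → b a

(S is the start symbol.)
Yes. S → S a S / S → L L a on { 'a', 'b' }; S → S a S / S → b a on { 'b' }; S → L L a / S → b a on { 'b' }; D → D ')' / D → a S L on { 'a' }

FIRST sets of the non-terminals at (or reachable through a nullable prefix from) the front of some alternative:
  FIRST(S) = { 'a', 'b' }
  FIRST(L) = { 'a', 'b', ε }
  FIRST(D) = { 'a' }

Productions for S:
  S → S a S: FIRST = { 'a', 'b' }
  S → L L a: FIRST = { 'a', 'b' }
  S → b a: FIRST = { 'b' }
Productions for L:
  L → ε: FIRST = { ε }
  L → b ): FIRST = { 'b' }
  L → D: FIRST = { 'a' }
Productions for D:
  D → D ): FIRST = { 'a' }
  D → a S L: FIRST = { 'a' }

Conflict for S: S → S a S and S → L L a
  Overlap: { 'a', 'b' }
Conflict for S: S → S a S and S → b a
  Overlap: { 'b' }
Conflict for S: S → L L a and S → b a
  Overlap: { 'b' }
Conflict for D: D → D ) and D → a S L
  Overlap: { 'a' }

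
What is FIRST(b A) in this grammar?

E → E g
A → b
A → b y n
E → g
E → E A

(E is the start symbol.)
{ 'b' }

To compute FIRST(b A), process the symbols left to right:
Symbol b is a terminal. Add 'b' and stop.
FIRST(b A) = { 'b' }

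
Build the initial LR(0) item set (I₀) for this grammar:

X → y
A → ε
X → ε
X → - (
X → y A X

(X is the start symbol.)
{ [X → . - (], [X → . y A X], [X → . y], [X → .], [X' → . X] }

First, augment the grammar with X' → X
I₀ = CLOSURE({ [X' → . X] }):
  [X' → . X] has the dot before X: add [X → . y], [X → .], [X → . - (], [X → . y A X]
No further items can be added.

I₀ = { [X → . - (], [X → . y A X], [X → . y], [X → .], [X' → . X] }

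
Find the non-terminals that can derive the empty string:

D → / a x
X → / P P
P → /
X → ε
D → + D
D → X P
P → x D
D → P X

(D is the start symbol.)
{ 'X' }

A non-terminal is nullable if it can derive ε (the empty string): either it has an ε-production, or it has a production whose right-hand side consists entirely of nullable non-terminals.

ε-productions: X → ε
So X is immediately nullable.
No further non-terminal can be added: every production for the remaining non-terminals contains a terminal or a non-nullable non-terminal.
Nullable = { 'X' }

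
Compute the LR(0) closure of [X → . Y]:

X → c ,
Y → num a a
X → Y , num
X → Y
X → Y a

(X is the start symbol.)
{ [X → . Y], [Y → . num a a] }

Start with: [X → . Y]
  [X → . Y] has the dot before Y: add [Y → . num a a]
No further items can be added.

CLOSURE = { [X → . Y], [Y → . num a a] }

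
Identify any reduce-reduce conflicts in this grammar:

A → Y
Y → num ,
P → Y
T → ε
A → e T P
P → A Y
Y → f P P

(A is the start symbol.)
Yes — I9: [A → Y .] vs [P → Y .]

Augment with A' → A and build the canonical LR(0) collection (I0 = CLOSURE({[A' → . A]}), then GOTO on every symbol after a dot until no new states appear). It has 14 states:
  I0: { [A → . Y], [A → . e T P], [A' → . A], [Y → . f P P], [Y → . num ,] }  — shift
  I1: { [A' → A .] }  — accept
  I2: { [A → Y .] }  — reduce
  I3: { [A → e . T P], [T → .] }  — reduce
  I4: { [A → . Y], [A → . e T P], [P → . A Y], [P → . Y], [Y → . f P P], [Y → . num ,], [Y → f . P P] }  — shift
  I5: { [Y → num . ,] }  — shift
  I6: { [Y → num , .] }  — reduce
  I7: { [P → A . Y], [Y → . f P P], [Y → . num ,] }  — shift
  I8: { [A → . Y], [A → . e T P], [P → . A Y], [P → . Y], [Y → . f P P], [Y → . num ,], [Y → f P . P] }  — shift
  I9: { [A → Y .], [P → Y .] }  — 2 reduces
  I10: { [Y → f P P .] }  — reduce
  I11: { [P → A Y .] }  — reduce
  I12: { [A → . Y], [A → . e T P], [A → e T . P], [P → . A Y], [P → . Y], [Y → . f P P], [Y → . num ,] }  — shift
  I13: { [A → e T P .] }  — reduce

I9 contains complete items [A → Y .], [P → Y .] — reduce-reduce conflict.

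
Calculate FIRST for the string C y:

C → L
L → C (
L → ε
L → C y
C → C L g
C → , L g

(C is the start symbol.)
FIRST sets of the non-terminals involved (from the grammar, by fixed-point iteration):
  FIRST(C) = { '(', ',', 'g', 'y', ε }

To compute FIRST(C y), process the symbols left to right:
Symbol C is a non-terminal. Add FIRST(C) \ {ε} = { '(', ',', 'g', 'y' }
C is nullable (ε ∈ FIRST(C)), continue to the next symbol.
Symbol y is a terminal. Add 'y' and stop.
FIRST(C y) = { '(', ',', 'g', 'y' }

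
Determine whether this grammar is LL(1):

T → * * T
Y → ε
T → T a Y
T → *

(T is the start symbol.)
No. Predict set conflict for T: { '*' }

Relevant sets:
  FIRST(T) = { '*' }

For T:
  PREDICT(T → '*' '*' T) = { '*' }
  PREDICT(T → T a Y) = { '*' }
  PREDICT(T → '*') = { '*' }
Y has a single production, so nothing to check there.

Conflict found: Predict set conflict for T: { '*' }
The grammar is NOT LL(1).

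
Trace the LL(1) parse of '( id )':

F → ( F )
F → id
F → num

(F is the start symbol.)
LL(1) parsing maintains a stack (initially the start symbol over $) and the input. At each step: if the stack top is a terminal, match it against the current input token; if it is a non-terminal N, replace it with the RHS of M[N, lookahead] (the unique production whose predict set contains the lookahead).

Stack is shown with the top on the left.

Stack    Input     Action
-------------------------
F $      ( id ) $  output F → ( F )
( F ) $  ( id ) $  match '('
F ) $    id ) $    output F → id
id ) $   id ) $    match 'id'
) $      ) $       match ')'
$        $         accept

The string is accepted.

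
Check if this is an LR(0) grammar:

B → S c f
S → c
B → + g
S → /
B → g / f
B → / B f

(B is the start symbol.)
Augment with B' → B and build the canonical LR(0) collection (I0 = CLOSURE({[B' → . B]}), then GOTO on every symbol after a dot until no new states appear). It has 14 states:
  I0: { [B → . + g], [B → . / B f], [B → . S c f], [B → . g / f], [B' → . B], [S → . /], [S → . c] }  — shift
  I1: { [B → + . g] }  — shift
  I2: { [B → . + g], [B → . / B f], [B → . S c f], [B → . g / f], [B → / . B f], [S → . /], [S → . c], [S → / .] }  — shift, reduce
  I3: { [B' → B .] }  — accept
  I4: { [B → S . c f] }  — shift
  I5: { [S → c .] }  — reduce
  I6: { [B → g . / f] }  — shift
  I7: { [B → g / . f] }  — shift
  I8: { [B → g / f .] }  — reduce
  I9: { [B → S c . f] }  — shift
  I10: { [B → S c f .] }  — reduce
  I11: { [B → / B . f] }  — shift
  I12: { [B → / B f .] }  — reduce
  I13: { [B → + g .] }  — reduce

Conflict in state I2:
  Shift-reduce conflict between [S → / .] and [B → . + g]
So the grammar is NOT LR(0).

Answer: No. Shift-reduce conflict between [S → / .] and [B → . + g]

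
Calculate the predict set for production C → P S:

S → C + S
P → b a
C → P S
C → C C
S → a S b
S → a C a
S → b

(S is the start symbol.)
PREDICT(C → P S) = (FIRST(RHS) \ {ε}) ∪ (FOLLOW(C) if ε ∈ FIRST(RHS), i.e. RHS ⇒* ε)
FIRST(P) = { 'b' }
FIRST(P S) = { 'b' }
ε ∉ FIRST(P S), so FOLLOW(C) is not added.
PREDICT(C → P S) = { 'b' }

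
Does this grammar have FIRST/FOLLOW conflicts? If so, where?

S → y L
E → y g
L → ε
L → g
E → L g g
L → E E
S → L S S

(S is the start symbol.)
A FIRST/FOLLOW conflict occurs when a non-terminal N has a nullable alternative N → β (β ⇒* ε) and another alternative N → α with FIRST(α) ∩ FOLLOW(N) ≠ ∅: on such a lookahead the parser cannot decide between expanding α and letting N vanish via β.

Nullable non-terminals: L.
FIRST sets used below: FIRST(E) = { 'g', 'y' }

L: nullable alternative(s) L → ε; FOLLOW(L) = { $, 'g', 'y' }
  L → ε: FIRST \ {ε} = { } — this is the only nullable alternative, skip
  L → g: FIRST \ {ε} = { 'g' } — overlaps FOLLOW(L) on { 'g' }: CONFLICT
  L → E E: FIRST \ {ε} = { 'g', 'y' } — overlaps FOLLOW(L) on { 'g', 'y' }: CONFLICT

E, S have no nullable alternative, so no FIRST/FOLLOW check is needed there.

So the grammar has 2 FIRST/FOLLOW conflicts (marked CONFLICT above).

Answer: Yes. L → g with FOLLOW(L) on { 'g' }; L → E E with FOLLOW(L) on { 'g', 'y' }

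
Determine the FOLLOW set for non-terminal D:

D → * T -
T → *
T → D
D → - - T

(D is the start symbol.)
To compute FOLLOW(D), find every occurrence of D on a right-hand side N → α D β: add FIRST(β) \ {ε}, and if β is empty or nullable also add FOLLOW(N). Iterate to a fixed point.

D is the start symbol, so $ ∈ FOLLOW(D).
In T → D: D is at the end, add FOLLOW(T)

The FOLLOW sets referred to above (computed the same way, to a fixed point):
  FOLLOW(T) = { $, '-' }

Taking the union: FOLLOW(D) = { $, '-' }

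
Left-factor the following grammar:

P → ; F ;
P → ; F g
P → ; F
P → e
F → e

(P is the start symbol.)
Left-factoring transforms A → αβ₁ | αβ₂ into A → αA' and A' → β₁ | β₂
(α is the longest common prefix among the alternatives). Repeat until
no nonterminal has two alternatives with a common prefix.

Round 1: P has alternatives sharing prefix '; F'. Introduce P': P → ; F P'
  Add: P' → ;
  Add: P' → g
  Add: P' → ε

No remaining common prefixes — done.

Resulting grammar:
P → ; F P'
P' → ;
P' → g
P' → ε
P → e
F → e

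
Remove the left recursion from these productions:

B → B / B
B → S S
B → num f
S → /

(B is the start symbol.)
B → S S B'
B → num f B'
B' → / B B'
B' → ε
S → /

B is directly left-recursive. The standard transformation for
  A → A α₁ | ... | A α_m | β₁ | ... | β_n
is
  A  → β₁ A' | ... | β_n A'
  A' → α₁ A' | ... | α_m A' | ε

B → S S becomes B → S S B'
B → num f becomes B → num f B'
B → B / B becomes B' → / B B'
Add B' → ε

Productions for other non-terminals are unchanged:
  S → /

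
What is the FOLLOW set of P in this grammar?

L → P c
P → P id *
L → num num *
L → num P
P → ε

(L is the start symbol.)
In L → P c: P is followed by c, add FIRST(c) \ {ε} = { 'c' }
In P → P id *: P is followed by id '*', add FIRST(id '*') \ {ε} = { 'id' }
In L → num P: P is at the end, add FOLLOW(L)

The FOLLOW sets referred to above (computed the same way, to a fixed point):
  FOLLOW(L) = { $ }

Taking the union: FOLLOW(P) = { $, 'c', 'id' }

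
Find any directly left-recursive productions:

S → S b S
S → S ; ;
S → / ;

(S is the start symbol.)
Yes, S is left-recursive

S → S b S: LEFT RECURSIVE (starts with S)
S → S ; ;: LEFT RECURSIVE (starts with S)
S → / ;: starts with '/'

The grammar has direct left recursion on: S.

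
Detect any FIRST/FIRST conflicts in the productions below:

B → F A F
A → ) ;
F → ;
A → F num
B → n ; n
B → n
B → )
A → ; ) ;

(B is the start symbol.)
FIRST sets of the non-terminals at (or reachable through a nullable prefix from) the front of some alternative:
  FIRST(F) = { ';' }

Productions for B:
  B → F A F: FIRST = { ';' }
  B → n ; n: FIRST = { 'n' }
  B → n: FIRST = { 'n' }
  B → ): FIRST = { ')' }
Productions for A:
  A → ) ;: FIRST = { ')' }
  A → F num: FIRST = { ';' }
  A → ; ) ;: FIRST = { ';' }
F has only one production, so no FIRST/FIRST conflict is possible there.

Conflict for B: B → n ; n and B → n
  Overlap: { 'n' }
Conflict for A: A → F num and A → ; ) ;
  Overlap: { ';' }

Answer: Yes. B → n ';' n / B → n on { 'n' }; A → F num / A → ';' ')' ';' on { ';' }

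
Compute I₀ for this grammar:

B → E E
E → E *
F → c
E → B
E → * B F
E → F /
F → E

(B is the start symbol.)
First, augment the grammar with B' → B
I₀ = CLOSURE({ [B' → . B] }):
  [B' → . B] has the dot before B: add [B → . E E]
  [B → . E E] has the dot before E: add [E → . E *], [E → . B], [E → . * B F], [E → . F /]
  [E → . F /] has the dot before F: add [F → . c], [F → . E]
No further items can be added.

I₀ = { [B → . E E], [B' → . B], [E → . * B F], [E → . B], [E → . E *], [E → . F /], [F → . E], [F → . c] }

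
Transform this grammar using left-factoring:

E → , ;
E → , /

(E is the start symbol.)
Left-factoring transforms A → αβ₁ | αβ₂ into A → αA' and A' → β₁ | β₂
(α is the longest common prefix among the alternatives). Repeat until
no nonterminal has two alternatives with a common prefix.

Round 1: E has alternatives sharing prefix ','. Introduce E': E → , E'
  Add: E' → ;
  Add: E' → /

No remaining common prefixes — done.

Resulting grammar:
E → , E'
E' → ;
E' → /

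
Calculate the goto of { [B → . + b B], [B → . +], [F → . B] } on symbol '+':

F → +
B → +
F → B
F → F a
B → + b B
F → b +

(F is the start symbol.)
GOTO(I, '+') = CLOSURE({ [A → αX.β] : [A → α.Xβ] ∈ I, X = '+' })

Items with dot before '+', with the dot advanced:
  [B → . +] → [B → + .]
  [B → . + b B] → [B → + . b B]
Closure adds nothing (no advanced item has the dot before a non-terminal).

GOTO = { [B → + . b B], [B → + .] }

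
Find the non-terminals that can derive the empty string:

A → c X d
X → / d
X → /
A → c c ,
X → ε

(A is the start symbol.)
ε-productions: X → ε
So X is immediately nullable.
No further non-terminal can be added: every production for the remaining non-terminals contains a terminal or a non-nullable non-terminal.
Nullable = { 'X' }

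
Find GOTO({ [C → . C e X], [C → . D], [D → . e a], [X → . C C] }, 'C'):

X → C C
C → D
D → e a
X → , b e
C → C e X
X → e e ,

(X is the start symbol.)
GOTO(I, 'C') = CLOSURE({ [A → αX.β] : [A → α.Xβ] ∈ I, X = 'C' })

Items with dot before 'C', with the dot advanced:
  [C → . C e X] → [C → C . e X]
  [X → . C C] → [X → C . C]
Closure of the advanced items:
  [X → C . C] has the dot before C: add [C → . D], [C → . C e X]
  [C → . D] has the dot before D: add [D → . e a]

GOTO = { [C → . C e X], [C → . D], [C → C . e X], [D → . e a], [X → C . C] }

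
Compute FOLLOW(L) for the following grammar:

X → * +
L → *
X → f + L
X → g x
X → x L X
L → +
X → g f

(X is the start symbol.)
{ $, '*', 'f', 'g', 'x' }

To compute FOLLOW(L), find every occurrence of L on a right-hand side N → α L β: add FIRST(β) \ {ε}, and if β is empty or nullable also add FOLLOW(N). Iterate to a fixed point.

In X → f + L: L is at the end, add FOLLOW(X)
In X → x L X: L is followed by X, add FIRST(X) \ {ε} = { '*', 'f', 'g', 'x' }

The FOLLOW sets referred to above (computed the same way, to a fixed point):
  FOLLOW(X) = { $ }

Taking the union: FOLLOW(L) = { $, '*', 'f', 'g', 'x' }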